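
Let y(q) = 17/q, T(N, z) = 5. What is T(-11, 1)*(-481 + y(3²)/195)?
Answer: -844138/351 ≈ -2405.0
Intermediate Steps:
T(-11, 1)*(-481 + y(3²)/195) = 5*(-481 + (17/(3²))/195) = 5*(-481 + (17/9)*(1/195)) = 5*(-481 + 17/1755) = 5*(-844138/1755) = -844138/351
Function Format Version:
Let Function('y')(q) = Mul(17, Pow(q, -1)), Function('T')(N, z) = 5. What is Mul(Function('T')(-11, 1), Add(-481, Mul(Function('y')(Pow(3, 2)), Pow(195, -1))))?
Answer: Rational(-844138, 351) ≈ -2405.0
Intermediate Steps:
Mul(Function('T')(-11, 1), Add(-481, Mul(Function('y')(Pow(3, 2)), Pow(195, -1)))) = Mul(5, Add(-481, Mul(Mul(17, Pow(Pow(3, 2), -1)), Pow(195, -1)))) = Mul(5, Add(-481, Mul(Mul(17, Pow(9, -1)), Rational(1, 195)))) = Mul(5, Add(-481, Mul(Mul(17, Rational(1, 9)), Rational(1, 195)))) = Mul(5, Add(-481, Mul(Rational(17, 9), Rational(1, 195)))) = Mul(5, Add(-481, Rational(17, 1755))) = Mul(5, Rational(-844138, 1755)) = Rational(-844138, 351)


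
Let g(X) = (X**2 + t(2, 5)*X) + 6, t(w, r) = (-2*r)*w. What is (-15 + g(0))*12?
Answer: -108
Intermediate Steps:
t(w, r) = -2*r*w
g(X) = 6 + X**2 - 20*X (g(X) = (X**2 + (-2*5*2)*X) + 6 = (X**2 - 20*X) + 6 = 6 + X**2 - 20*X)
(-15 + g(0))*12 = (-15 + (6 + 0**2 - 20*0))*12 = (-15 + (6 + 0 + 0))*12 = (-15 + 6)*12 = -9*12 = -108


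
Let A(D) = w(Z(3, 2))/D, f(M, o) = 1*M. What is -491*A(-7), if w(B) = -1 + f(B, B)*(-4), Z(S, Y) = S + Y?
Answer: -1473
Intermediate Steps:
f(M, o) = M
w(B) = -1 - 4*B (w(B) = -1 + B*(-4) = -1 - 4*B)
A(D) = -21/D (A(D) = (-1 - 4*(3 + 2))/D = (-1 - 4*5)/D = (-1 - 20)/D = -21/D)
-491*A(-7) = -(-10311)/(-7) = -(-10311)*(-1)/7 = -491*3 = -1473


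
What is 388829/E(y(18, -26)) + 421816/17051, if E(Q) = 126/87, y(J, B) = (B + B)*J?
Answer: 27469355909/102306 ≈ 2.6850e+5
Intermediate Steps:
y(J, B) = 2*B*J (y(J, B) = (2*B)*J = 2*B*J)
E(Q) = 42/29 (E(Q) = 126*(1/87) = 42/29)
388829/E(y(18, -26)) + 421816/17051 = 388829/(42/29) + 421816/17051 = 388829*(29/42) + 421816*(1/17051) = 1610863/6 + 421816/17051 = 27469355909/102306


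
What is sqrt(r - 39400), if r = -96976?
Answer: 2*I*sqrt(34094) ≈ 369.29*I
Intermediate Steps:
sqrt(r - 39400) = sqrt(-96976 - 39400) = sqrt(-136376) = 2*I*sqrt(34094)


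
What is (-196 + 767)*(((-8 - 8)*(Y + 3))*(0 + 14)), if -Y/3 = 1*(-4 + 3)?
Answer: -767424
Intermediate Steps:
Y = 3 (Y = -3*(-4 + 3) = -3*(-1) = 3)
(-196 + 767)*(((-8 - 8)*(Y + 3))*(0 + 14)) = (-196 + 767)*(((-8 - 8)*(3 + 3))*(0 + 14)) = 571*(-16*6*14) = 571*(-96*14) = 571*(-1344) = -767424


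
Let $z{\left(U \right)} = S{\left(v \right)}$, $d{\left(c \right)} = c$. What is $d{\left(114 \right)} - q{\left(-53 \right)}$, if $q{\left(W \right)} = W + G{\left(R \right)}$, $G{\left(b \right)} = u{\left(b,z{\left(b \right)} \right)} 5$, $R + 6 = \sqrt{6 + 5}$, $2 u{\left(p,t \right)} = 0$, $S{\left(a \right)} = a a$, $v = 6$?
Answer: $167$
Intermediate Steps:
$S{\left(a \right)} = a^{2}$
$z{\left(U \right)} = 36$ ($z{\left(U \right)} = 6^{2} = 36$)
$u{\left(p,t \right)} = 0$ ($u{\left(p,t \right)} = \frac{1}{2} \cdot 0 = 0$)
$R = -6 + \sqrt{11}$ ($R = -6 + \sqrt{6 + 5} = -6 + \sqrt{11} \approx -2.6834$)
$G{\left(b \right)} = 0$ ($G{\left(b \right)} = 0 \cdot 5 = 0$)
$q{\left(W \right)} = W$ ($q{\left(W \right)} = W + 0 = W$)
$d{\left(114 \right)} - q{\left(-53 \right)} = 114 - -53 = 114 + 53 = 167$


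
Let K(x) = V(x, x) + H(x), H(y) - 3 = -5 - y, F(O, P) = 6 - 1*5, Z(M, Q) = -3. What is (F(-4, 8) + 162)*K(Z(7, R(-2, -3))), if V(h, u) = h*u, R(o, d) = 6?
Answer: 1630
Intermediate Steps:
F(O, P) = 1 (F(O, P) = 6 - 5 = 1)
H(y) = -2 - y (H(y) = 3 + (-5 - y) = -2 - y)
K(x) = -2 + x**2 - x (K(x) = x*x + (-2 - x) = x**2 + (-2 - x) = -2 + x**2 - x)
(F(-4, 8) + 162)*K(Z(7, R(-2, -3))) = (1 + 162)*(-2 + (-3)**2 - 1*(-3)) = 163*(-2 + 9 + 3) = 163*10 = 1630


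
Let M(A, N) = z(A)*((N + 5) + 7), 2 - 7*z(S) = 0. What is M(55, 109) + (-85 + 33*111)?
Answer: 25288/7 ≈ 3612.6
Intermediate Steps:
z(S) = 2/7 (z(S) = 2/7 - 1/7*0 = 2/7 + 0 = 2/7)
M(A, N) = 24/7 + 2*N/7 (M(A, N) = 2*((N + 5) + 7)/7 = 2*((5 + N) + 7)/7 = 2*(12 + N)/7 = 24/7 + 2*N/7)
M(55, 109) + (-85 + 33*111) = (24/7 + (2/7)*109) + (-85 + 33*111) = (24/7 + 218/7) + (-85 + 3663) = 242/7 + 3578 = 25288/7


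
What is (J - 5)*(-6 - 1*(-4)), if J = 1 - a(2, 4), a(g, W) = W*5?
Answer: 48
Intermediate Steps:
a(g, W) = 5*W
J = -19 (J = 1 - 5*4 = 1 - 1*20 = 1 - 20 = -19)
(J - 5)*(-6 - 1*(-4)) = (-19 - 5)*(-6 - 1*(-4)) = -24*(-6 + 4) = -24*(-2) = 48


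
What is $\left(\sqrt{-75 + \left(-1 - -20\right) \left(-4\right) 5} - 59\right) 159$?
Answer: $-9381 + 159 i \sqrt{455} \approx -9381.0 + 3391.6 i$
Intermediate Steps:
$\left(\sqrt{-75 + \left(-1 - -20\right) \left(-4\right) 5} - 59\right) 159 = \left(\sqrt{-75 + \left(-1 + 20\right) \left(-4\right) 5} - 59\right) 159 = \left(\sqrt{-75 + 19 \left(-4\right) 5} - 59\right) 159 = \left(\sqrt{-75 - 380} - 59\right) 159 = \left(\sqrt{-455} - 59\right) 159 = \left(i \sqrt{455} - 59\right) 159 = \left(-59 + i \sqrt{455}\right) 159 = -9381 + 159 i \sqrt{455}$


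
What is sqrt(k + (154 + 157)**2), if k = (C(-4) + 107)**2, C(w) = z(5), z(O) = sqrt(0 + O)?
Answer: sqrt(108175 + 214*sqrt(5)) ≈ 329.63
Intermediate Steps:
z(O) = sqrt(O)
C(w) = sqrt(5)
k = (107 + sqrt(5))**2 (k = (sqrt(5) + 107)**2 = (107 + sqrt(5))**2 ≈ 11933.)
sqrt(k + (154 + 157)**2) = sqrt((107 + sqrt(5))**2 + (154 + 157)**2) = sqrt((107 + sqrt(5))**2 + 311**2) = sqrt((107 + sqrt(5))**2 + 96721) = sqrt(96721 + (107 + sqrt(5))**2)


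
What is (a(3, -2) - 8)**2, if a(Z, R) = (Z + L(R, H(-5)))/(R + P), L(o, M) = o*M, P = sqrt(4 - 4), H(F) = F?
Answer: 841/4 ≈ 210.25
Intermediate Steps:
P = 0 (P = sqrt(0) = 0)
L(o, M) = M*o
a(Z, R) = (Z - 5*R)/R (a(Z, R) = (Z - 5*R)/(R + 0) = (Z - 5*R)/R)
(a(3, -2) - 8)**2 = ((-5 + 3/(-2)) - 8)**2 = ((-5 + 3*(-1/2)) - 8)**2 = ((-5 - 3/2) - 8)**2 = (-13/2 - 8)**2 = (-29/2)**2 = 841/4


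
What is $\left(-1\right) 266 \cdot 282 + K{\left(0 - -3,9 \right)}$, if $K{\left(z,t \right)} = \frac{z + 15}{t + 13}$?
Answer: $- \frac{825123}{11} \approx -75011.0$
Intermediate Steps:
$K{\left(z,t \right)} = \frac{15 + z}{13 + t}$
$\left(-1\right) 266 \cdot 282 + K{\left(0 - -3,9 \right)} = \left(-1\right) 266 \cdot 282 + \frac{15 + \left(0 - -3\right)}{13 + 9} = \left(-266\right) 282 + \frac{15 + \left(0 + 3\right)}{22} = -75012 + \frac{15 + 3}{22} = -75012 + \frac{1}{22} \cdot 18 = -75012 + \frac{9}{11} = - \frac{825123}{11}$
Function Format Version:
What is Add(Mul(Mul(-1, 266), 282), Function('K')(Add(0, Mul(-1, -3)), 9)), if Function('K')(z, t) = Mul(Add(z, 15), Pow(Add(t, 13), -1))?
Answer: Rational(-825123, 11) ≈ -75011.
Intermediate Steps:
Function('K')(z, t) = Mul(Pow(Add(13, t), -1), Add(15, z)) (Function('K')(z, t) = Mul(Add(15, z), Pow(Add(13, t), -1)) = Mul(Pow(Add(13, t), -1), Add(15, z)))
Add(Mul(Mul(-1, 266), 282), Function('K')(Add(0, Mul(-1, -3)), 9)) = Add(Mul(Mul(-1, 266), 282), Mul(Pow(Add(13, 9), -1), Add(15, Add(0, Mul(-1, -3))))) = Add(Mul(-266, 282), Mul(Pow(22, -1), Add(15, Add(0, 3)))) = Add(-75012, Mul(Rational(1, 22), Add(15, 3))) = Add(-75012, Mul(Rational(1, 22), 18)) = Add(-75012, Rational(9, 11)) = Rational(-825123, 11)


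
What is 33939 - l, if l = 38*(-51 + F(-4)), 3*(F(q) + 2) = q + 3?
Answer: 107897/3 ≈ 35966.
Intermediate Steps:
F(q) = -1 + q/3 (F(q) = -2 + (q + 3)/3 = -2 + (3 + q)/3 = -2 + (1 + q/3) = -1 + q/3)
l = -6080/3 (l = 38*(-51 + (-1 + (⅓)*(-4))) = 38*(-51 + (-1 - 4/3)) = 38*(-51 - 7/3) = 38*(-160/3) = -6080/3 ≈ -2026.7)
33939 - l = 33939 - 1*(-6080/3) = 33939 + 6080/3 = 107897/3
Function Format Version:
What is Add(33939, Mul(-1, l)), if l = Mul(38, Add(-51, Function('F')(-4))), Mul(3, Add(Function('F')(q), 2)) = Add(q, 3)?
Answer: Rational(107897, 3) ≈ 35966.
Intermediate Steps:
Function('F')(q) = Add(-1, Mul(Rational(1, 3), q)) (Function('F')(q) = Add(-2, Mul(Rational(1, 3), Add(q, 3))) = Add(-2, Mul(Rational(1, 3), Add(3, q))) = Add(-2, Add(1, Mul(Rational(1, 3), q))) = Add(-1, Mul(Rational(1, 3), q)))
l = Rational(-6080, 3) (l = Mul(38, Add(-51, Add(-1, Mul(Rational(1, 3), -4)))) = Mul(38, Add(-51, Add(-1, Rational(-4, 3)))) = Mul(38, Add(-51, Rational(-7, 3))) = Mul(38, Rational(-160, 3)) = Rational(-6080, 3) ≈ -2026.7)
Add(33939, Mul(-1, l)) = Add(33939, Mul(-1, Rational(-6080, 3))) = Add(33939, Rational(6080, 3)) = Rational(107897, 3)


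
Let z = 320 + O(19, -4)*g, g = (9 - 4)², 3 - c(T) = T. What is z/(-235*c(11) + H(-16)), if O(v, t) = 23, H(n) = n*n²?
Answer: -895/2216 ≈ -0.40388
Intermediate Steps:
H(n) = n³
c(T) = 3 - T
g = 25 (g = 5² = 25)
z = 895 (z = 320 + 23*25 = 320 + 575 = 895)
z/(-235*c(11) + H(-16)) = 895/(-235*(3 - 1*11) + (-16)³) = 895/(-235*(3 - 11) - 4096) = 895/(-235*(-8) - 4096) = 895/(1880 - 4096) = 895/(-2216) = 895*(-1/2216) = -895/2216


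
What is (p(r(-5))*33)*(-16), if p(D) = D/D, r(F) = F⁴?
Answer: -528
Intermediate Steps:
p(D) = 1
(p(r(-5))*33)*(-16) = (1*33)*(-16) = 33*(-16) = -528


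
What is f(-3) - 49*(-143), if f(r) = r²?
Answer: 7016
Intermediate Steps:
f(-3) - 49*(-143) = (-3)² - 49*(-143) = 9 + 7007 = 7016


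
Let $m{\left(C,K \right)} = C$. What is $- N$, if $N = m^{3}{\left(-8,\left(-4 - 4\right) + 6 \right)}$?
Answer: $512$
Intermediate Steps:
$N = -512$ ($N = \left(-8\right)^{3} = -512$)
$- N = \left(-1\right) \left(-512\right) = 512$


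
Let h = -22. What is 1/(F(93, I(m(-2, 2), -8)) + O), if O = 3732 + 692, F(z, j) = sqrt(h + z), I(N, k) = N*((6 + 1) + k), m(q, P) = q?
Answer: 4424/19571705 - sqrt(71)/19571705 ≈ 0.00022561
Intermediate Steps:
I(N, k) = N*(7 + k)
F(z, j) = sqrt(-22 + z)
O = 4424
1/(F(93, I(m(-2, 2), -8)) + O) = 1/(sqrt(-22 + 93) + 4424) = 1/(sqrt(71) + 4424) = 1/(4424 + sqrt(71))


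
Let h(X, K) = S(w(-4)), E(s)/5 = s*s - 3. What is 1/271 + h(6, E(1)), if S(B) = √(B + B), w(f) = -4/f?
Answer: 1/271 + √2 ≈ 1.4179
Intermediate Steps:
E(s) = -15 + 5*s² (E(s) = 5*(s*s - 3) = 5*(s² - 3) = 5*(-3 + s²) = -15 + 5*s²)
S(B) = √2*√B (S(B) = √(2*B) = √2*√B)
h(X, K) = √2 (h(X, K) = √2*√(-4/(-4)) = √2*√(-4*(-¼)) = √2*√1 = √2*1 = √2)
1/271 + h(6, E(1)) = 1/271 + √2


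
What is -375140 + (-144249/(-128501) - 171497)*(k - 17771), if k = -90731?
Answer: 2391052873576356/128501 ≈ 1.8607e+10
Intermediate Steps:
-375140 + (-144249/(-128501) - 171497)*(k - 17771) = -375140 + (-144249/(-128501) - 171497)*(-90731 - 17771) = -375140 + (-144249*(-1/128501) - 171497)*(-108502) = -375140 + (144249/128501 - 171497)*(-108502) = -375140 - 22037391748/128501*(-108502) = -375140 + 2391101079441496/128501 = 2391052873576356/128501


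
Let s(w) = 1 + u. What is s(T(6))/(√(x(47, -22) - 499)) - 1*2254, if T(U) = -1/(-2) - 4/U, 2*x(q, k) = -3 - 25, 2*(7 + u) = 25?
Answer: -2254 - 13*I*√57/342 ≈ -2254.0 - 0.28698*I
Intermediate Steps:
u = 11/2 (u = -7 + (½)*25 = -7 + 25/2 = 11/2 ≈ 5.5000)
x(q, k) = -14 (x(q, k) = (-3 - 25)/2 = (½)*(-28) = -14)
T(U) = ½ - 4/U (T(U) = -1*(-½) - 4/U = ½ - 4/U)
s(w) = 13/2 (s(w) = 1 + 11/2 = 13/2)
s(T(6))/(√(x(47, -22) - 499)) - 1*2254 = 13/(2*(√(-14 - 499))) - 1*2254 = 13/(2*(√(-513))) - 2254 = 13/(2*((3*I*√57))) - 2254 = 13*(-I*√57/171)/2 - 2254 = -13*I*√57/342 - 2254 = -2254 - 13*I*√57/342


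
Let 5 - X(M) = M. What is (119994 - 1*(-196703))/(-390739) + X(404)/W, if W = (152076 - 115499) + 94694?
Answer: -104584052/128553131 ≈ -0.81355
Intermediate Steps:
X(M) = 5 - M
W = 131271 (W = 36577 + 94694 = 131271)
(119994 - 1*(-196703))/(-390739) + X(404)/W = (119994 - 1*(-196703))/(-390739) + (5 - 1*404)/131271 = (119994 + 196703)*(-1/390739) + (5 - 404)*(1/131271) = 316697*(-1/390739) - 399*1/131271 = -316697/390739 - 1/329 = -104584052/128553131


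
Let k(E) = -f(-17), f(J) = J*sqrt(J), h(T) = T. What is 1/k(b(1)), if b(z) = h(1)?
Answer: -I*sqrt(17)/289 ≈ -0.014267*I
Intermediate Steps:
f(J) = J**(3/2)
b(z) = 1
k(E) = 17*I*sqrt(17) (k(E) = -(-17)**(3/2) = -(-17)*I*sqrt(17) = 17*I*sqrt(17))
1/k(b(1)) = 1/(17*I*sqrt(17)) = -I*sqrt(17)/289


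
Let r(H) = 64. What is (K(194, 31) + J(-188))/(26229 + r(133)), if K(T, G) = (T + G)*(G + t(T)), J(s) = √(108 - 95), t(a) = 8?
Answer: 8775/26293 + √13/26293 ≈ 0.33388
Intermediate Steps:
J(s) = √13
K(T, G) = (8 + G)*(G + T) (K(T, G) = (T + G)*(G + 8) = (G + T)*(8 + G) = (8 + G)*(G + T))
(K(194, 31) + J(-188))/(26229 + r(133)) = ((31² + 8*31 + 8*194 + 31*194) + √13)/(26229 + 64) = ((961 + 248 + 1552 + 6014) + √13)/26293 = (8775 + √13)*(1/26293) = 8775/26293 + √13/26293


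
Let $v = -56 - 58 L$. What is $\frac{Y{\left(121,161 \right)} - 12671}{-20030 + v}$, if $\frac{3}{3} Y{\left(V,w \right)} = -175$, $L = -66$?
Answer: $\frac{6423}{8129} \approx 0.79013$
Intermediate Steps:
$v = 3772$ ($v = -56 - -3828 = -56 + 3828 = 3772$)
$Y{\left(V,w \right)} = -175$
$\frac{Y{\left(121,161 \right)} - 12671}{-20030 + v} = \frac{-175 - 12671}{-20030 + 3772} = - \frac{12846}{-16258} = \left(-12846\right) \left(- \frac{1}{16258}\right) = \frac{6423}{8129}$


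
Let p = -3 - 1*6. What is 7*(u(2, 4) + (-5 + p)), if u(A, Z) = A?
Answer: -84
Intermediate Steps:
p = -9 (p = -3 - 6 = -9)
7*(u(2, 4) + (-5 + p)) = 7*(2 + (-5 - 9)) = 7*(2 - 14) = 7*(-12) = -84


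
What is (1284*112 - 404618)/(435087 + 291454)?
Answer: -260810/726541 ≈ -0.35897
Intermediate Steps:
(1284*112 - 404618)/(435087 + 291454) = (143808 - 404618)/726541 = -260810*1/726541 = -260810/726541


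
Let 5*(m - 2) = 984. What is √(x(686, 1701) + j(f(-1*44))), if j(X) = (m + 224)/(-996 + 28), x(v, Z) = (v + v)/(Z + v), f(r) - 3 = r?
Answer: √1604715/3410 ≈ 0.37149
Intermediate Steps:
f(r) = 3 + r
m = 994/5 (m = 2 + (⅕)*984 = 2 + 984/5 = 994/5 ≈ 198.80)
x(v, Z) = 2*v/(Z + v) (x(v, Z) = (2*v)/(Z + v) = 2*v/(Z + v))
j(X) = -1057/2420 (j(X) = (994/5 + 224)/(-996 + 28) = (2114/5)/(-968) = (2114/5)*(-1/968) = -1057/2420)
√(x(686, 1701) + j(f(-1*44))) = √(2*686/(1701 + 686) - 1057/2420) = √(2*686/2387 - 1057/2420) = √(2*686*(1/2387) - 1057/2420) = √(196/341 - 1057/2420) = √(10353/75020) = √1604715/3410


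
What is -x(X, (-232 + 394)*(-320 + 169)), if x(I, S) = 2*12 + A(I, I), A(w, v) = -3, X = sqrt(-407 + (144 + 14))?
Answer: -21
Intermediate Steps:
X = I*sqrt(249) (X = sqrt(-407 + 158) = sqrt(-249) = I*sqrt(249) ≈ 15.78*I)
x(I, S) = 21 (x(I, S) = 2*12 - 3 = 24 - 3 = 21)
-x(X, (-232 + 394)*(-320 + 169)) = -1*21 = -21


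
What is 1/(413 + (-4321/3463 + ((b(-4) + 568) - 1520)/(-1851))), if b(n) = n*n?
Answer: 2136671/880859522 ≈ 0.0024257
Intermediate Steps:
b(n) = n**2
1/(413 + (-4321/3463 + ((b(-4) + 568) - 1520)/(-1851))) = 1/(413 + (-4321/3463 + (((-4)**2 + 568) - 1520)/(-1851))) = 1/(413 + (-4321*1/3463 + ((16 + 568) - 1520)*(-1/1851))) = 1/(413 + (-4321/3463 + (584 - 1520)*(-1/1851))) = 1/(413 + (-4321/3463 - 936*(-1/1851))) = 1/(413 + (-4321/3463 + 312/617)) = 1/(413 - 1585601/2136671) = 1/(880859522/2136671) = 2136671/880859522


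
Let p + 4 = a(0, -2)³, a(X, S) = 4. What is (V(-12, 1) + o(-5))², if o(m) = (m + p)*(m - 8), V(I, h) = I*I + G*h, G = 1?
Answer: 324900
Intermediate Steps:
V(I, h) = h + I² (V(I, h) = I*I + 1*h = I² + h = h + I²)
p = 60 (p = -4 + 4³ = -4 + 64 = 60)
o(m) = (-8 + m)*(60 + m) (o(m) = (m + 60)*(m - 8) = (60 + m)*(-8 + m) = (-8 + m)*(60 + m))
(V(-12, 1) + o(-5))² = ((1 + (-12)²) + (-480 + (-5)² + 52*(-5)))² = ((1 + 144) + (-480 + 25 - 260))² = (145 - 715)² = (-570)² = 324900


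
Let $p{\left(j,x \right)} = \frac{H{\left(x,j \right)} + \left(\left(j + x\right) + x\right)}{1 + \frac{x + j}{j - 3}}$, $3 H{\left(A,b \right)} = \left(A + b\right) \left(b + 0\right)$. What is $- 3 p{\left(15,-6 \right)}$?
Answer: $- \frac{576}{7} \approx -82.286$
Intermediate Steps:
$H{\left(A,b \right)} = \frac{b \left(A + b\right)}{3}$ ($H{\left(A,b \right)} = \frac{\left(A + b\right) \left(b + 0\right)}{3} = \frac{\left(A + b\right) b}{3} = \frac{b \left(A + b\right)}{3}$)
$p{\left(j,x \right)} = \frac{j + 2 x + \frac{j \left(j + x\right)}{3}}{1 + \frac{j + x}{-3 + j}}$ ($p{\left(j,x \right)} = \frac{\frac{j \left(x + j\right)}{3} + \left(\left(j + x\right) + x\right)}{1 + \frac{x + j}{j - 3}} = \frac{\frac{j \left(j + x\right)}{3} + \left(j + 2 x\right)}{1 + \frac{j + x}{-3 + j}} = \frac{j + 2 x + \frac{j \left(j + x\right)}{3}}{1 + \frac{j + x}{-3 + j}}$)
$- 3 p{\left(15,-6 \right)} = - 3 \frac{15^{3} - -108 - 135 - 6 \cdot 15^{2} + 3 \cdot 15 \left(-6\right)}{3 \left(-3 - 6 + 2 \cdot 15\right)} = - 3 \frac{3375 + 108 - 135 - 1350 - 270}{3 \left(-3 - 6 + 30\right)} = - 3 \frac{3375 + 108 - 135 - 1350 - 270}{3 \cdot 21} = - 3 \cdot \frac{1}{3} \cdot \frac{1}{21} \cdot 1728 = \left(-3\right) \frac{192}{7} = - \frac{576}{7}$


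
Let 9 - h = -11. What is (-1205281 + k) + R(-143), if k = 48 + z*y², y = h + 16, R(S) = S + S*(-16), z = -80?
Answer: -1306768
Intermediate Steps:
h = 20 (h = 9 - 1*(-11) = 9 + 11 = 20)
R(S) = -15*S (R(S) = S - 16*S = -15*S)
y = 36 (y = 20 + 16 = 36)
k = -103632 (k = 48 - 80*36² = 48 - 80*1296 = 48 - 103680 = -103632)
(-1205281 + k) + R(-143) = (-1205281 - 103632) - 15*(-143) = -1308913 + 2145 = -1306768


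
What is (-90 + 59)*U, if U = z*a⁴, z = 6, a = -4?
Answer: -47616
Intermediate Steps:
U = 1536 (U = 6*(-4)⁴ = 6*256 = 1536)
(-90 + 59)*U = (-90 + 59)*1536 = -31*1536 = -47616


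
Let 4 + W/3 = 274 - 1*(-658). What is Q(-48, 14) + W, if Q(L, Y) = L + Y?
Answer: 2750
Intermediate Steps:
W = 2784 (W = -12 + 3*(274 - 1*(-658)) = -12 + 3*(274 + 658) = -12 + 3*932 = -12 + 2796 = 2784)
Q(-48, 14) + W = (-48 + 14) + 2784 = -34 + 2784 = 2750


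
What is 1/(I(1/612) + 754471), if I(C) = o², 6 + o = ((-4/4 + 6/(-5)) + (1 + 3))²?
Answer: 625/471549136 ≈ 1.3254e-6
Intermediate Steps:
o = -69/25 (o = -6 + ((-4/4 + 6/(-5)) + (1 + 3))² = -6 + ((-4*¼ + 6*(-⅕)) + 4)² = -6 + ((-1 - 6/5) + 4)² = -6 + (-11/5 + 4)² = -6 + (9/5)² = -6 + 81/25 = -69/25 ≈ -2.7600)
I(C) = 4761/625 (I(C) = (-69/25)² = 4761/625)
1/(I(1/612) + 754471) = 1/(4761/625 + 754471) = 1/(471549136/625) = 625/471549136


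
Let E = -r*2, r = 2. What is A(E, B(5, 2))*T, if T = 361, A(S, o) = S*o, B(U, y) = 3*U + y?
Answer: -24548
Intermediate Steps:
B(U, y) = y + 3*U
E = -4 (E = -1*2*2 = -2*2 = -4)
A(E, B(5, 2))*T = -4*(2 + 3*5)*361 = -4*(2 + 15)*361 = -4*17*361 = -68*361 = -24548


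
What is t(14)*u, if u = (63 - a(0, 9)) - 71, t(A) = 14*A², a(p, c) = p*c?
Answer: -21952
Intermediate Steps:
a(p, c) = c*p
u = -8 (u = (63 - 9*0) - 71 = (63 - 1*0) - 71 = (63 + 0) - 71 = 63 - 71 = -8)
t(14)*u = (14*14²)*(-8) = (14*196)*(-8) = 2744*(-8) = -21952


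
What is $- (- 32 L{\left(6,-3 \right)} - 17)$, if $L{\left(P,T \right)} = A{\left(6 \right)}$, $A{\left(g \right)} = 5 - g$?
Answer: $-15$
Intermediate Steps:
$L{\left(P,T \right)} = -1$ ($L{\left(P,T \right)} = 5 - 6 = -1$)
$- (- 32 L{\left(6,-3 \right)} - 17) = - (\left(-32\right) \left(-1\right) - 17) = - (32 - 17) = \left(-1\right) 15 = -15$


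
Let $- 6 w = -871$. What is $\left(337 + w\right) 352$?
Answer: $\frac{509168}{3} \approx 1.6972 \cdot 10^{5}$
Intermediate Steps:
$w = \frac{871}{6}$ ($w = \left(- \frac{1}{6}\right) \left(-871\right) = \frac{871}{6} \approx 145.17$)
$\left(337 + w\right) 352 = \left(337 + \frac{871}{6}\right) 352 = \frac{2893}{6} \cdot 352 = \frac{509168}{3}$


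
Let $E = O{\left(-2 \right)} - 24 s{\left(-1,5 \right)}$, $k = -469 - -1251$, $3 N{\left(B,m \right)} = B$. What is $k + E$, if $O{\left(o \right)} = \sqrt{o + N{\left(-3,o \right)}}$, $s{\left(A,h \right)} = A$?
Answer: $806 + i \sqrt{3} \approx 806.0 + 1.732 i$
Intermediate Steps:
$N{\left(B,m \right)} = \frac{B}{3}$
$k = 782$ ($k = -469 + 1251 = 782$)
$O{\left(o \right)} = \sqrt{-1 + o}$ ($O{\left(o \right)} = \sqrt{o + \frac{1}{3} \left(-3\right)} = \sqrt{o - 1} = \sqrt{-1 + o}$)
$E = 24 + i \sqrt{3}$ ($E = \sqrt{-1 - 2} - -24 = \sqrt{-3} + 24 = i \sqrt{3} + 24 = 24 + i \sqrt{3} \approx 24.0 + 1.732 i$)
$k + E = 782 + \left(24 + i \sqrt{3}\right) = 806 + i \sqrt{3}$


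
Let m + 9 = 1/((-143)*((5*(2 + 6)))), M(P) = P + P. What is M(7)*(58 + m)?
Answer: 1961953/2860 ≈ 686.00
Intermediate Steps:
M(P) = 2*P
m = -51481/5720 (m = -9 + 1/((-143)*((5*(2 + 6)))) = -9 - 1/(143*(5*8)) = -9 - 1/143/40 = -9 - 1/143*1/40 = -9 - 1/5720 = -51481/5720 ≈ -9.0002)
M(7)*(58 + m) = (2*7)*(58 - 51481/5720) = 14*(280279/5720) = 1961953/2860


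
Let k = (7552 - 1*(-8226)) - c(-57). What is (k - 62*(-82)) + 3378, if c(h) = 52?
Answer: 24188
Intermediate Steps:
k = 15726 (k = (7552 - 1*(-8226)) - 1*52 = (7552 + 8226) - 52 = 15778 - 52 = 15726)
(k - 62*(-82)) + 3378 = (15726 - 62*(-82)) + 3378 = (15726 + 5084) + 3378 = 20810 + 3378 = 24188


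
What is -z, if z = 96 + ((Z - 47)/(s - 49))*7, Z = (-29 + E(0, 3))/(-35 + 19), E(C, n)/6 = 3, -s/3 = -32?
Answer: -67005/752 ≈ -89.102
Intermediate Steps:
s = 96 (s = -3*(-32) = 96)
E(C, n) = 18 (E(C, n) = 6*3 = 18)
Z = 11/16 (Z = (-29 + 18)/(-35 + 19) = -11/(-16) = -11*(-1/16) = 11/16 ≈ 0.68750)
z = 67005/752 (z = 96 + ((11/16 - 47)/(96 - 49))*7 = 96 - 741/16/47*7 = 96 - 741/16*1/47*7 = 96 - 741/752*7 = 96 - 5187/752 = 67005/752 ≈ 89.102)
-z = -1*67005/752 = -67005/752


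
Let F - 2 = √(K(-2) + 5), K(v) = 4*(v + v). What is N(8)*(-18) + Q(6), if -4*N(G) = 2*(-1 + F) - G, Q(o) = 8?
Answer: -19 + 9*I*√11 ≈ -19.0 + 29.85*I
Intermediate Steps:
K(v) = 8*v (K(v) = 4*(2*v) = 8*v)
F = 2 + I*√11 (F = 2 + √(8*(-2) + 5) = 2 + √(-16 + 5) = 2 + √(-11) = 2 + I*√11 ≈ 2.0 + 3.3166*I)
N(G) = -½ + G/4 - I*√11/2 (N(G) = -(2*(-1 + (2 + I*√11)) - G)/4 = -(2*(1 + I*√11) - G)/4 = -((2 + 2*I*√11) - G)/4 = -(2 - G + 2*I*√11)/4 = -½ + G/4 - I*√11/2)
N(8)*(-18) + Q(6) = (-½ + (¼)*8 - I*√11/2)*(-18) + 8 = (-½ + 2 - I*√11/2)*(-18) + 8 = (3/2 - I*√11/2)*(-18) + 8 = (-27 + 9*I*√11) + 8 = -19 + 9*I*√11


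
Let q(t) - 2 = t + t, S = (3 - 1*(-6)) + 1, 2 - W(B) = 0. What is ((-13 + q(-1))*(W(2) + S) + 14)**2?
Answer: 20164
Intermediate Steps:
W(B) = 2 (W(B) = 2 - 1*0 = 2 + 0 = 2)
S = 10 (S = (3 + 6) + 1 = 9 + 1 = 10)
q(t) = 2 + 2*t (q(t) = 2 + (t + t) = 2 + 2*t)
((-13 + q(-1))*(W(2) + S) + 14)**2 = ((-13 + (2 + 2*(-1)))*(2 + 10) + 14)**2 = ((-13 + (2 - 2))*12 + 14)**2 = ((-13 + 0)*12 + 14)**2 = (-13*12 + 14)**2 = (-156 + 14)**2 = (-142)**2 = 20164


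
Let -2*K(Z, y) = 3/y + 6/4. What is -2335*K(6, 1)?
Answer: 21015/4 ≈ 5253.8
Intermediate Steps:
K(Z, y) = -¾ - 3/(2*y) (K(Z, y) = -(3/y + 6/4)/2 = -(3/y + 6*(¼))/2 = -(3/y + 3/2)/2 = -(3/2 + 3/y)/2 = -¾ - 3/(2*y))
-2335*K(6, 1) = -7005*(-2 - 1*1)/(4*1) = -7005*(-2 - 1)/4 = -7005*(-3)/4 = -2335*(-9/4) = 21015/4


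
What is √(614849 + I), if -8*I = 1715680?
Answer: 11*√3309 ≈ 632.76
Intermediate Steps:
I = -214460 (I = -⅛*1715680 = -214460)
√(614849 + I) = √(614849 - 214460) = √400389 = 11*√3309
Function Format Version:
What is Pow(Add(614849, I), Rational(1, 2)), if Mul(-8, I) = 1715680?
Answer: Mul(11, Pow(3309, Rational(1, 2))) ≈ 632.76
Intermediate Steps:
I = -214460 (I = Mul(Rational(-1, 8), 1715680) = -214460)
Pow(Add(614849, I), Rational(1, 2)) = Pow(Add(614849, -214460), Rational(1, 2)) = Pow(400389, Rational(1, 2)) = Mul(11, Pow(3309, Rational(1, 2)))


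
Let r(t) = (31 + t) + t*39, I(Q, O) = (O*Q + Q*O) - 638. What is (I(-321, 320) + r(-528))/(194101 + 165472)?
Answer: -227167/359573 ≈ -0.63177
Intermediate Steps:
I(Q, O) = -638 + 2*O*Q (I(Q, O) = (O*Q + O*Q) - 638 = 2*O*Q - 638 = -638 + 2*O*Q)
r(t) = 31 + 40*t (r(t) = (31 + t) + 39*t = 31 + 40*t)
(I(-321, 320) + r(-528))/(194101 + 165472) = ((-638 + 2*320*(-321)) + (31 + 40*(-528)))/(194101 + 165472) = ((-638 - 205440) + (31 - 21120))/359573 = (-206078 - 21089)*(1/359573) = -227167*1/359573 = -227167/359573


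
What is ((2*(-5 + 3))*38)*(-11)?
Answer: 1672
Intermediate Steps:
((2*(-5 + 3))*38)*(-11) = ((2*(-2))*38)*(-11) = -4*38*(-11) = -152*(-11) = 1672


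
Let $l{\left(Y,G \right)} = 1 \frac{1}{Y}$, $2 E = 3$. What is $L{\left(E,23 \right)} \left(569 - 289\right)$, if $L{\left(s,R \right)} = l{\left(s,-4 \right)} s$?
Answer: $280$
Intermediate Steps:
$E = \frac{3}{2}$ ($E = \frac{1}{2} \cdot 3 = \frac{3}{2} \approx 1.5$)
$l{\left(Y,G \right)} = \frac{1}{Y}$
$L{\left(s,R \right)} = 1$ ($L{\left(s,R \right)} = \frac{s}{s} = 1$)
$L{\left(E,23 \right)} \left(569 - 289\right) = 1 \left(569 - 289\right) = 1 \cdot 280 = 280$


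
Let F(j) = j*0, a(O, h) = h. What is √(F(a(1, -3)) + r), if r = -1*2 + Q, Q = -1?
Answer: I*√3 ≈ 1.732*I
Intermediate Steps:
F(j) = 0
r = -3 (r = -1*2 - 1 = -2 - 1 = -3)
√(F(a(1, -3)) + r) = √(0 - 3) = √(-3) = I*√3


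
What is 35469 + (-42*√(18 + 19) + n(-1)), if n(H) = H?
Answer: 35468 - 42*√37 ≈ 35213.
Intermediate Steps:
35469 + (-42*√(18 + 19) + n(-1)) = 35469 + (-42*√(18 + 19) - 1) = 35469 + (-42*√37 - 1) = 35469 + (-1 - 42*√37) = 35468 - 42*√37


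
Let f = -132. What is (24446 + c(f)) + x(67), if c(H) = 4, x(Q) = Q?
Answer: 24517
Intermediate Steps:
(24446 + c(f)) + x(67) = (24446 + 4) + 67 = 24450 + 67 = 24517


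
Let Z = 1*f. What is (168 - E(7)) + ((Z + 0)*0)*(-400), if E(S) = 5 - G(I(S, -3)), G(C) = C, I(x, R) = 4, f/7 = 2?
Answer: 167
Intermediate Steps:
f = 14 (f = 7*2 = 14)
E(S) = 1 (E(S) = 5 - 1*4 = 5 - 4 = 1)
Z = 14 (Z = 1*14 = 14)
(168 - E(7)) + ((Z + 0)*0)*(-400) = (168 - 1*1) + ((14 + 0)*0)*(-400) = (168 - 1) + (14*0)*(-400) = 167 + 0*(-400) = 167 + 0 = 167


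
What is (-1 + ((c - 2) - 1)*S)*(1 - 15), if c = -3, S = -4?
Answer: -322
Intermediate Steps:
(-1 + ((c - 2) - 1)*S)*(1 - 15) = (-1 + ((-3 - 2) - 1)*(-4))*(1 - 15) = (-1 + (-5 - 1)*(-4))*(-14) = (-1 - 6*(-4))*(-14) = (-1 + 24)*(-14) = 23*(-14) = -322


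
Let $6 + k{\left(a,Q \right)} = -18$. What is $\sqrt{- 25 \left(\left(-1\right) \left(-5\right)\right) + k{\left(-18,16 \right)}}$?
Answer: $i \sqrt{149} \approx 12.207 i$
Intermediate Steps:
$k{\left(a,Q \right)} = -24$ ($k{\left(a,Q \right)} = -6 - 18 = -24$)
$\sqrt{- 25 \left(\left(-1\right) \left(-5\right)\right) + k{\left(-18,16 \right)}} = \sqrt{- 25 \left(\left(-1\right) \left(-5\right)\right) - 24} = \sqrt{\left(-25\right) 5 - 24} = \sqrt{-125 - 24} = \sqrt{-149} = i \sqrt{149}$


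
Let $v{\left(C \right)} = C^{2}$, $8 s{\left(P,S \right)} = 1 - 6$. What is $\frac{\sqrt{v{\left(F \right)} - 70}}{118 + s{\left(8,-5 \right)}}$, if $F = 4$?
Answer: $\frac{8 i \sqrt{6}}{313} \approx 0.062607 i$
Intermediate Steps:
$s{\left(P,S \right)} = - \frac{5}{8}$ ($s{\left(P,S \right)} = \frac{1 - 6}{8} = \frac{1}{8} \left(-5\right) = - \frac{5}{8}$)
$\frac{\sqrt{v{\left(F \right)} - 70}}{118 + s{\left(8,-5 \right)}} = \frac{\sqrt{4^{2} - 70}}{118 - \frac{5}{8}} = \frac{\sqrt{16 - 70}}{\frac{939}{8}} = \frac{8 \sqrt{-54}}{939} = \frac{8 \cdot 3 i \sqrt{6}}{939} = \frac{8 i \sqrt{6}}{313}$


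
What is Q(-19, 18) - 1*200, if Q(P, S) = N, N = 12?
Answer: -188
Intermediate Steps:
Q(P, S) = 12
Q(-19, 18) - 1*200 = 12 - 1*200 = 12 - 200 = -188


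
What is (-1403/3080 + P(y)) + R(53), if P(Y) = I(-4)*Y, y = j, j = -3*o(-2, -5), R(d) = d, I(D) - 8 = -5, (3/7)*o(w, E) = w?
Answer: 291197/3080 ≈ 94.544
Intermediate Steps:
o(w, E) = 7*w/3
I(D) = 3 (I(D) = 8 - 5 = 3)
j = 14 (j = -7*(-2) = -3*(-14/3) = 14)
y = 14
P(Y) = 3*Y
(-1403/3080 + P(y)) + R(53) = (-1403/3080 + 3*14) + 53 = (-1403*1/3080 + 42) + 53 = (-1403/3080 + 42) + 53 = 127957/3080 + 53 = 291197/3080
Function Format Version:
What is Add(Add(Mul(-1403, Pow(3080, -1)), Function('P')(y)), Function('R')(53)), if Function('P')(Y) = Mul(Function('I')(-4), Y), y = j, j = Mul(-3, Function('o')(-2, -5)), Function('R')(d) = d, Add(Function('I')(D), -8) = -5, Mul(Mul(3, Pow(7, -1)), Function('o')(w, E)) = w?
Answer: Rational(291197, 3080) ≈ 94.544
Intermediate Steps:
Function('o')(w, E) = Mul(Rational(7, 3), w)
Function('I')(D) = 3 (Function('I')(D) = Add(8, -5) = 3)
j = 14 (j = Mul(-3, Mul(Rational(7, 3), -2)) = Mul(-3, Rational(-14, 3)) = 14)
y = 14
Function('P')(Y) = Mul(3, Y)
Add(Add(Mul(-1403, Pow(3080, -1)), Function('P')(y)), Function('R')(53)) = Add(Add(Mul(-1403, Pow(3080, -1)), Mul(3, 14)), 53) = Add(Add(Mul(-1403, Rational(1, 3080)), 42), 53) = Add(Add(Rational(-1403, 3080), 42), 53) = Add(Rational(127957, 3080), 53) = Rational(291197, 3080)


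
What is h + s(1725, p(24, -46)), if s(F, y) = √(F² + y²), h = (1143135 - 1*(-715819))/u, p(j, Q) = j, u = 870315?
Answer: 1858954/870315 + 3*√330689 ≈ 1727.3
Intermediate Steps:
h = 1858954/870315 (h = (1143135 - 1*(-715819))/870315 = (1143135 + 715819)*(1/870315) = 1858954*(1/870315) = 1858954/870315 ≈ 2.1360)
h + s(1725, p(24, -46)) = 1858954/870315 + √(1725² + 24²) = 1858954/870315 + √(2975625 + 576) = 1858954/870315 + √2976201 = 1858954/870315 + 3*√330689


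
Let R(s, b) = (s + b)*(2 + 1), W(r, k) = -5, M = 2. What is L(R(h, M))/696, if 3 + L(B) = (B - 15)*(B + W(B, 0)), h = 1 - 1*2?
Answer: 7/232 ≈ 0.030172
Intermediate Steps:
h = -1 (h = 1 - 2 = -1)
R(s, b) = 3*b + 3*s (R(s, b) = (b + s)*3 = 3*b + 3*s)
L(B) = -3 + (-15 + B)*(-5 + B) (L(B) = -3 + (B - 15)*(B - 5) = -3 + (-15 + B)*(-5 + B))
L(R(h, M))/696 = (72 + (3*2 + 3*(-1))² - 20*(3*2 + 3*(-1)))/696 = (72 + (6 - 3)² - 20*(6 - 3))*(1/696) = (72 + 3² - 20*3)*(1/696) = (72 + 9 - 60)*(1/696) = 21*(1/696) = 7/232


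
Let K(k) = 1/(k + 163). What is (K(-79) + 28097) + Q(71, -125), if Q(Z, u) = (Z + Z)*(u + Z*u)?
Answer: -104991851/84 ≈ -1.2499e+6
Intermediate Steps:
Q(Z, u) = 2*Z*(u + Z*u) (Q(Z, u) = (2*Z)*(u + Z*u) = 2*Z*(u + Z*u))
K(k) = 1/(163 + k)
(K(-79) + 28097) + Q(71, -125) = (1/(163 - 79) + 28097) + 2*71*(-125)*(1 + 71) = (1/84 + 28097) + 2*71*(-125)*72 = (1/84 + 28097) - 1278000 = 2360149/84 - 1278000 = -104991851/84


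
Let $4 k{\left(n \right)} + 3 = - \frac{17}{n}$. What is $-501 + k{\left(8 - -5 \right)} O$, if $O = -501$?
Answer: $\frac{501}{13} \approx 38.538$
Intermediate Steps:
$k{\left(n \right)} = - \frac{3}{4} - \frac{17}{4 n}$ ($k{\left(n \right)} = - \frac{3}{4} + \frac{\left(-17\right) \frac{1}{n}}{4} = - \frac{3}{4} - \frac{17}{4 n}$)
$-501 + k{\left(8 - -5 \right)} O = -501 + \frac{-17 - 3 \left(8 - -5\right)}{4 \left(8 - -5\right)} \left(-501\right) = -501 + \frac{-17 - 3 \left(8 + 5\right)}{4 \left(8 + 5\right)} \left(-501\right) = -501 + \frac{-17 - 39}{4 \cdot 13} \left(-501\right) = -501 + \frac{1}{4} \cdot \frac{1}{13} \left(-17 - 39\right) \left(-501\right) = -501 + \frac{1}{4} \cdot \frac{1}{13} \left(-56\right) \left(-501\right) = -501 - - \frac{7014}{13} = -501 + \frac{7014}{13} = \frac{501}{13}$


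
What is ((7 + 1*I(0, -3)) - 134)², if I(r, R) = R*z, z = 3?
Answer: 18496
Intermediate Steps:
I(r, R) = 3*R (I(r, R) = R*3 = 3*R)
((7 + 1*I(0, -3)) - 134)² = ((7 + 1*(3*(-3))) - 134)² = ((7 + 1*(-9)) - 134)² = ((7 - 9) - 134)² = (-2 - 134)² = (-136)² = 18496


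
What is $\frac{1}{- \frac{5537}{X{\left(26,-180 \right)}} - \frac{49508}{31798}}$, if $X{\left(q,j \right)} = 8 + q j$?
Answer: $- \frac{74280128}{27617925} \approx -2.6896$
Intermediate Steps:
$X{\left(q,j \right)} = 8 + j q$
$\frac{1}{- \frac{5537}{X{\left(26,-180 \right)}} - \frac{49508}{31798}} = \frac{1}{- \frac{5537}{8 - 4680} - \frac{49508}{31798}} = \frac{1}{- \frac{5537}{8 - 4680} - \frac{24754}{15899}} = \frac{1}{- \frac{5537}{-4672} - \frac{24754}{15899}} = \frac{1}{\left(-5537\right) \left(- \frac{1}{4672}\right) - \frac{24754}{15899}} = \frac{1}{\frac{5537}{4672} - \frac{24754}{15899}} = \frac{1}{- \frac{27617925}{74280128}} = - \frac{74280128}{27617925}$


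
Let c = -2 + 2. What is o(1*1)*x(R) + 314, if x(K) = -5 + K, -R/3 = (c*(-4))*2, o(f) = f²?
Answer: 309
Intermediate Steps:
c = 0
R = 0 (R = -3*0*(-4)*2 = -0*2 = -3*0 = 0)
o(1*1)*x(R) + 314 = (1*1)²*(-5 + 0) + 314 = 1²*(-5) + 314 = 1*(-5) + 314 = -5 + 314 = 309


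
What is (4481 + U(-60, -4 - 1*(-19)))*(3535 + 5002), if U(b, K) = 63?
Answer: 38792128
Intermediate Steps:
(4481 + U(-60, -4 - 1*(-19)))*(3535 + 5002) = (4481 + 63)*(3535 + 5002) = 4544*8537 = 38792128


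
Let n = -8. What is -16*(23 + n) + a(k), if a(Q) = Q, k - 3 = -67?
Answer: -304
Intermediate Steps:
k = -64 (k = 3 - 67 = -64)
-16*(23 + n) + a(k) = -16*(23 - 8) - 64 = -16*15 - 64 = -240 - 64 = -304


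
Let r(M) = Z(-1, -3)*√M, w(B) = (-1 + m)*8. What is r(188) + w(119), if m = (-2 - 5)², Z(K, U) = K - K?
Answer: 384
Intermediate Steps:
Z(K, U) = 0
m = 49 (m = (-7)² = 49)
w(B) = 384 (w(B) = (-1 + 49)*8 = 48*8 = 384)
r(M) = 0 (r(M) = 0*√M = 0)
r(188) + w(119) = 0 + 384 = 384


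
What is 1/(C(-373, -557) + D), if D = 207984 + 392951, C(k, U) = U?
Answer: 1/600378 ≈ 1.6656e-6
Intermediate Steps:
D = 600935
1/(C(-373, -557) + D) = 1/(-557 + 600935) = 1/600378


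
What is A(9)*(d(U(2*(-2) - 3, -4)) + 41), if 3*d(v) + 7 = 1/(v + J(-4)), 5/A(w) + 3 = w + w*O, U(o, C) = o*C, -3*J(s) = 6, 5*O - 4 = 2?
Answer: 10775/936 ≈ 11.512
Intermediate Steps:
O = 6/5 (O = ⅘ + (⅕)*2 = ⅘ + ⅖ = 6/5 ≈ 1.2000)
J(s) = -2 (J(s) = -⅓*6 = -2)
U(o, C) = C*o
A(w) = 5/(-3 + 11*w/5) (A(w) = 5/(-3 + (w + w*(6/5))) = 5/(-3 + (w + 6*w/5)) = 5/(-3 + 11*w/5))
d(v) = -7/3 + 1/(3*(-2 + v)) (d(v) = -7/3 + 1/(3*(v - 2)) = -7/3 + 1/(3*(-2 + v)))
A(9)*(d(U(2*(-2) - 3, -4)) + 41) = (25/(-15 + 11*9))*((15 - (-28)*(2*(-2) - 3))/(3*(-2 - 4*(2*(-2) - 3))) + 41) = (25/(-15 + 99))*((15 - (-28)*(-4 - 3))/(3*(-2 - 4*(-4 - 3))) + 41) = (25/84)*((15 - (-28)*(-7))/(3*(-2 - 4*(-7))) + 41) = (25*(1/84))*((15 - 7*28)/(3*(-2 + 28)) + 41) = 25*((⅓)*(15 - 196)/26 + 41)/84 = 25*((⅓)*(1/26)*(-181) + 41)/84 = 25*(-181/78 + 41)/84 = (25/84)*(3017/78) = 10775/936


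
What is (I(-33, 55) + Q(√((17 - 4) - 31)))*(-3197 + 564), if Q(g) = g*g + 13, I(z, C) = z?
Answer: 100054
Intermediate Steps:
Q(g) = 13 + g² (Q(g) = g² + 13 = 13 + g²)
(I(-33, 55) + Q(√((17 - 4) - 31)))*(-3197 + 564) = (-33 + (13 + (√((17 - 4) - 31))²))*(-3197 + 564) = (-33 + (13 + (√(13 - 31))²))*(-2633) = (-33 + (13 + (√(-18))²))*(-2633) = (-33 + (13 + (3*I*√2)²))*(-2633) = (-33 + (13 - 18))*(-2633) = (-33 - 5)*(-2633) = -38*(-2633) = 100054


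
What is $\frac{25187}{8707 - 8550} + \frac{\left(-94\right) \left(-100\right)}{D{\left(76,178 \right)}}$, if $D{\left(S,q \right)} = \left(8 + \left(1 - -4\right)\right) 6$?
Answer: $\frac{1720193}{6123} \approx 280.94$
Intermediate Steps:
$D{\left(S,q \right)} = 78$ ($D{\left(S,q \right)} = \left(8 + \left(1 + 4\right)\right) 6 = \left(8 + 5\right) 6 = 13 \cdot 6 = 78$)
$\frac{25187}{8707 - 8550} + \frac{\left(-94\right) \left(-100\right)}{D{\left(76,178 \right)}} = \frac{25187}{8707 - 8550} + \frac{\left(-94\right) \left(-100\right)}{78} = \frac{25187}{157} + 9400 \cdot \frac{1}{78} = 25187 \cdot \frac{1}{157} + \frac{4700}{39} = \frac{25187}{157} + \frac{4700}{39} = \frac{1720193}{6123}$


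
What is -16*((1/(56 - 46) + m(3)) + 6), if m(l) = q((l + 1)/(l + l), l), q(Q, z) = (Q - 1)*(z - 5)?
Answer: -1624/15 ≈ -108.27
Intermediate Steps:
q(Q, z) = (-1 + Q)*(-5 + z)
m(l) = 11/2 - l/2 - 5*(1 + l)/(2*l) (m(l) = 5 - l - 5*(l + 1)/(l + l) + ((l + 1)/(l + l))*l = 5 - l - 5*(1 + l)/(2*l) + ((1 + l)/((2*l)))*l = 5 - l - 5*(1 + l)*1/(2*l) + ((1 + l)*(1/(2*l)))*l = 5 - l - 5*(1 + l)/(2*l) + ((1 + l)/(2*l))*l = 5 - l - 5*(1 + l)/(2*l) + (1/2 + l/2) = 11/2 - l/2 - 5*(1 + l)/(2*l))
-16*((1/(56 - 46) + m(3)) + 6) = -16*((1/(56 - 46) + (3 - 5/2/3 - 1/2*3)) + 6) = -16*((1/10 + (3 - 5/2*1/3 - 3/2)) + 6) = -16*((1/10 + (3 - 5/6 - 3/2)) + 6) = -16*((1/10 + 2/3) + 6) = -16*(23/30 + 6) = -16*203/30 = -1624/15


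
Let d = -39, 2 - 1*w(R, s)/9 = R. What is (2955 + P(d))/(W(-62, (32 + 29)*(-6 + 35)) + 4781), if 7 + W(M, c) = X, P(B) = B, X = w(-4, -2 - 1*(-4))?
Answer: 729/1207 ≈ 0.60398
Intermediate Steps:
w(R, s) = 18 - 9*R
X = 54 (X = 18 - 9*(-4) = 18 + 36 = 54)
W(M, c) = 47 (W(M, c) = -7 + 54 = 47)
(2955 + P(d))/(W(-62, (32 + 29)*(-6 + 35)) + 4781) = (2955 - 39)/(47 + 4781) = 2916/4828 = 2916*(1/4828) = 729/1207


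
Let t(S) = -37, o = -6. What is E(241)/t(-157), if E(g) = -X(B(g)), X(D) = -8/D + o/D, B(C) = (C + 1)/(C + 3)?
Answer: -1708/4477 ≈ -0.38151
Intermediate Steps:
B(C) = (1 + C)/(3 + C)
X(D) = -14/D (X(D) = -8/D - 6/D = -14/D)
E(g) = 14*(3 + g)/(1 + g) (E(g) = -(-14)/((1 + g)/(3 + g)) = -(-14)*(3 + g)/(1 + g) = 14*(3 + g)/(1 + g))
E(241)/t(-157) = (14*(3 + 241)/(1 + 241))/(-37) = (14*244/242)*(-1/37) = (14*(1/242)*244)*(-1/37) = (1708/121)*(-1/37) = -1708/4477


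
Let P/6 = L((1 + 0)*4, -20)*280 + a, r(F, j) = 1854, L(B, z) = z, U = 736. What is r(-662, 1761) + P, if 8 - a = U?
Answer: -36114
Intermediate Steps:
a = -728 (a = 8 - 1*736 = 8 - 736 = -728)
P = -37968 (P = 6*(-20*280 - 728) = 6*(-5600 - 728) = 6*(-6328) = -37968)
r(-662, 1761) + P = 1854 - 37968 = -36114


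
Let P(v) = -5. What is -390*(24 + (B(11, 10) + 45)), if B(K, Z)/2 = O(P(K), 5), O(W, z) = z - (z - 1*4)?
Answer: -30030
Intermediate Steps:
O(W, z) = 4 (O(W, z) = z - (z - 4) = z - (-4 + z) = z + (4 - z) = 4)
B(K, Z) = 8 (B(K, Z) = 2*4 = 8)
-390*(24 + (B(11, 10) + 45)) = -390*(24 + (8 + 45)) = -390*(24 + 53) = -390*77 = -30030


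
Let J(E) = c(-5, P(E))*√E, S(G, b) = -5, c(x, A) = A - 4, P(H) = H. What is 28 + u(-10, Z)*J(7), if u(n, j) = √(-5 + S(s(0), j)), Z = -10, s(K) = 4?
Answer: 28 + 3*I*√70 ≈ 28.0 + 25.1*I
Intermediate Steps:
c(x, A) = -4 + A
J(E) = √E*(-4 + E) (J(E) = (-4 + E)*√E = √E*(-4 + E))
u(n, j) = I*√10 (u(n, j) = √(-5 - 5) = √(-10) = I*√10)
28 + u(-10, Z)*J(7) = 28 + (I*√10)*(√7*(-4 + 7)) = 28 + (I*√10)*(√7*3) = 28 + (I*√10)*(3*√7) = 28 + 3*I*√70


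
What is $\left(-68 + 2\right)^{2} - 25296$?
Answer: $-20940$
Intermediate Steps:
$\left(-68 + 2\right)^{2} - 25296 = \left(-66\right)^{2} - 25296 = 4356 - 25296 = -20940$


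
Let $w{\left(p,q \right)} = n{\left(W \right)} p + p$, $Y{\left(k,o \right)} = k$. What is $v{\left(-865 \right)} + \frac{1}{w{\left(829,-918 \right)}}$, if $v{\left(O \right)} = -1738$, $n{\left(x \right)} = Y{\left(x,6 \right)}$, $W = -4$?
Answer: $- \frac{4322407}{2487} \approx -1738.0$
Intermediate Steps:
$n{\left(x \right)} = x$
$w{\left(p,q \right)} = - 3 p$ ($w{\left(p,q \right)} = - 4 p + p = - 3 p$)
$v{\left(-865 \right)} + \frac{1}{w{\left(829,-918 \right)}} = -1738 + \frac{1}{\left(-3\right) 829} = -1738 + \frac{1}{-2487} = -1738 - \frac{1}{2487} = - \frac{4322407}{2487}$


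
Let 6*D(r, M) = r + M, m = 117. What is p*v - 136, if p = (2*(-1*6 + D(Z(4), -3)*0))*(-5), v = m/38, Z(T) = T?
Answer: 926/19 ≈ 48.737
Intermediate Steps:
D(r, M) = M/6 + r/6 (D(r, M) = (r + M)/6 = (M + r)/6 = M/6 + r/6)
v = 117/38 ≈ 3.0789
p = 60 (p = (2*(-1*6 + ((⅙)*(-3) + (⅙)*4)*0))*(-5) = (2*(-6 + (-½ + ⅔)*0))*(-5) = (2*(-6 + (⅙)*0))*(-5) = (2*(-6 + 0))*(-5) = (2*(-6))*(-5) = -12*(-5) = 60)
p*v - 136 = 60*(117/38) - 136 = 3510/19 - 136 = 926/19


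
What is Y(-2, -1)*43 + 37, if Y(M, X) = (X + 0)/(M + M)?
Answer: 191/4 ≈ 47.750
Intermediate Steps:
Y(M, X) = X/(2*M) (Y(M, X) = X/((2*M)) = X*(1/(2*M)) = X/(2*M))
Y(-2, -1)*43 + 37 = ((1/2)*(-1)/(-2))*43 + 37 = ((1/2)*(-1)*(-1/2))*43 + 37 = (1/4)*43 + 37 = 43/4 + 37 = 191/4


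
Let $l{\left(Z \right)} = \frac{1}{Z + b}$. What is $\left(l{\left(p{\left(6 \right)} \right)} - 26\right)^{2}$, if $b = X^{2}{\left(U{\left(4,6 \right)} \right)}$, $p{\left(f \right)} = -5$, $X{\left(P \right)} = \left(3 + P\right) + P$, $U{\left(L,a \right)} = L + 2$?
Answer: $\frac{32706961}{48400} \approx 675.76$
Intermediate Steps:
$U{\left(L,a \right)} = 2 + L$
$X{\left(P \right)} = 3 + 2 P$
$b = 225$ ($b = \left(3 + 2 \left(2 + 4\right)\right)^{2} = \left(3 + 2 \cdot 6\right)^{2} = \left(3 + 12\right)^{2} = 15^{2} = 225$)
$l{\left(Z \right)} = \frac{1}{225 + Z}$ ($l{\left(Z \right)} = \frac{1}{Z + 225} = \frac{1}{225 + Z}$)
$\left(l{\left(p{\left(6 \right)} \right)} - 26\right)^{2} = \left(\frac{1}{225 - 5} - 26\right)^{2} = \left(\frac{1}{220} - 26\right)^{2} = \left(- \frac{5719}{220}\right)^{2} = \frac{32706961}{48400}$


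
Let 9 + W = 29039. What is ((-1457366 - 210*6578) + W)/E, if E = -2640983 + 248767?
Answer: 702429/598054 ≈ 1.1745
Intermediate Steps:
W = 29030 (W = -9 + 29039 = 29030)
E = -2392216
((-1457366 - 210*6578) + W)/E = ((-1457366 - 210*6578) + 29030)/(-2392216) = ((-1457366 - 1381380) + 29030)*(-1/2392216) = (-2838746 + 29030)*(-1/2392216) = -2809716*(-1/2392216) = 702429/598054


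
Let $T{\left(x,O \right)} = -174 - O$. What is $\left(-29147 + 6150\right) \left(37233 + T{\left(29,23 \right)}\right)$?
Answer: $-851716892$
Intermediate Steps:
$\left(-29147 + 6150\right) \left(37233 + T{\left(29,23 \right)}\right) = \left(-29147 + 6150\right) \left(37233 - 197\right) = - 22997 \left(37233 - 197\right) = \left(-22997\right) 37036 = -851716892$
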